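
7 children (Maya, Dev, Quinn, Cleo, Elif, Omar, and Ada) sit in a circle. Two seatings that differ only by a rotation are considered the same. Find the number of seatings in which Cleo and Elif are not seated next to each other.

480

All circular seatings of 7 people number (6)! = 720.
Those with Cleo next to Elif: fuse the pair into one unit and seat 6 units around a circle — 2·(5)! = 240.
Subtracting, 720 − 240 = 480.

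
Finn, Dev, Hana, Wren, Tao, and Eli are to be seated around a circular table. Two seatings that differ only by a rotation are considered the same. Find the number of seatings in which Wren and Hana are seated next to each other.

48

Glue Wren and Hana into a block (2 internal orders). Seating 5 units around a circle gives (4)! arrangements.
So 2 × (4)! = 2 × 24 = 48.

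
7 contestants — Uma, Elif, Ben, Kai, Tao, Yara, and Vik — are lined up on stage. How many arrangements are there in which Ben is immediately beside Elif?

1440

Glue Ben and Elif into one block (2 internal orders), leaving 6 units to arrange in a row.
That gives 2 × 6! = 2 × 720 = 1440.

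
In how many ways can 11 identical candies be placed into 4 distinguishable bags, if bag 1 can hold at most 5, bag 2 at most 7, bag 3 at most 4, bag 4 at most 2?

71

Without the upper bounds there are C(14,3) = 364 ways to split 11 among 4 bags.
Subtract solutions that violate a single cap (substitute x_i' = x_i − (cap_i+1)): x_1 ≥ 6 gives C(8,3) = 56; x_2 ≥ 8 gives C(6,3) = 20; x_3 ≥ 5 gives C(9,3) = 84; x_4 ≥ 3 gives C(11,3) = 165. Together 325.
Add back pairs where two caps are both exceeded: 0 + 1 + 10 + 0 + 1 + 20 = 32.
By inclusion–exclusion the count is 364 − 325 + 32 = 71.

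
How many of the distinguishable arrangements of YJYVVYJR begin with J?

Fix J in the first position and arrange the remaining 7 letters.
Those 7 letters have V appearing twice and Y appearing 3 times, giving (7)!/(3!·2!) = 420.

420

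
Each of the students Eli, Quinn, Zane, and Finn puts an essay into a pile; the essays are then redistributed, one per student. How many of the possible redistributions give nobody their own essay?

This is the derangement count D_4: permutations of 4 items with no fixed point.
By inclusion–exclusion this is Σ_{j=0}^{4} (−1)^j C(4,j)·(4−j)!.
Computing: 24 − 24 + 12 − 4 + 1 = 9.

9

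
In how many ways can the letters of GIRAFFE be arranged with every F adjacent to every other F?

720

Treat the 2 copies of F as a single block. The multiset to arrange is then {FF, A, E, G, I, R}, 6 items in all.
All 6 items are distinct, so there are (6)! = 720 arrangements.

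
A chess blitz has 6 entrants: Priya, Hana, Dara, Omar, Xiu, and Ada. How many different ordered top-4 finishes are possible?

There are 6 choices for 1st place, 5 for 2nd, and so on down to 3 for position 4.
That gives 6 × 5 × 4 × 3 = 360.

360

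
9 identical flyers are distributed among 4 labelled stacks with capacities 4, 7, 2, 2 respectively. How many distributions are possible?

41

Ignoring the caps, the number of non-negative solutions to x_1+…+x_4 = 9 is C(12,3) = 220.
Subtract solutions that violate a single cap (substitute x_i' = x_i − (cap_i+1)): x_1 ≥ 5 gives C(7,3) = 35; x_2 ≥ 8 gives C(4,3) = 4; x_3 ≥ 3 gives C(9,3) = 84; x_4 ≥ 3 gives C(9,3) = 84. Together 207.
Add back pairs where two caps are both exceeded: 0 + 4 + 4 + 0 + 0 + 20 = 28.
By inclusion–exclusion the count is 220 − 207 + 28 = 41.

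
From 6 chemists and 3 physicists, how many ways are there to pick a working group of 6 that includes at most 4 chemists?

Split by how many chemists are chosen (0 through 4).
Sum: C(6,0)·C(3,6) + C(6,1)·C(3,5) + C(6,2)·C(3,4) + C(6,3)·C(3,3) + C(6,4)·C(3,2) = 0 + 0 + 0 + 20 + 45 = 65.

65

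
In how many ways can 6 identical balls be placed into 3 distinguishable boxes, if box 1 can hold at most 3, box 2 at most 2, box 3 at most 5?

Ignoring the caps, the number of non-negative solutions to x_1+…+x_3 = 6 is C(8,2) = 28.
Subtract solutions that violate a single cap (substitute x_i' = x_i − (cap_i+1)): x_1 ≥ 4 gives C(4,2) = 6; x_2 ≥ 3 gives C(5,2) = 10; x_3 ≥ 6 gives C(2,2) = 1. Together 17.
No two caps can be exceeded simultaneously, so the pair terms are all 0.
By inclusion–exclusion the count is 28 − 17 + 0 = 11.

11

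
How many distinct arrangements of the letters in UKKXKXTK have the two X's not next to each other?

There are 8!/(4!·2!) = 840 arrangements of UKKXKXTK in total.
If the two X's are adjacent, glue them into one block, leaving 7 items to arrange: (7)!/(4!) = 210 ways.
Hence 840 − 210 = 630.

630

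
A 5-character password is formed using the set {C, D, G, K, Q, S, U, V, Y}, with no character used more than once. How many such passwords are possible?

Choose and order 5 of the 9 symbols: the first character has 9 options, the next 8, and so on down to 5.
9 × 8 × 7 × 6 × 5 = 15120.

15120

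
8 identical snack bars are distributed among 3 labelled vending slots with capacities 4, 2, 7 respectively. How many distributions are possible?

14

Ignoring the caps, the number of non-negative solutions to x_1+…+x_3 = 8 is C(10,2) = 45.
Subtract solutions that violate a single cap (substitute x_i' = x_i − (cap_i+1)): x_1 ≥ 5 gives C(5,2) = 10; x_2 ≥ 3 gives C(7,2) = 21; x_3 ≥ 8 gives C(2,2) = 1. Together 32.
Add back pairs where two caps are both exceeded: 1 + 0 + 0 = 1.
By inclusion–exclusion the count is 45 − 32 + 1 = 14.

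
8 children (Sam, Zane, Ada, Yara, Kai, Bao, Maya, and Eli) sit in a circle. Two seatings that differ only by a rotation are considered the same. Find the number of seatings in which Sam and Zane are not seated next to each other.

All circular seatings of 8 people number (7)! = 5040.
Seatings with Sam beside Zane: treat them as a block with 2 internal orders, giving 2 × (6)! = 1440.
Subtracting, 5040 − 1440 = 3600.

3600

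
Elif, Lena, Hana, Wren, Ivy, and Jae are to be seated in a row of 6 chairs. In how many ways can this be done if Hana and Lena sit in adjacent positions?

240

Place the 4 others and the Hana-Lena pair as 5 objects in a line; the pair has 2 internal arrangements.
So the count is 2·(5)! = 240.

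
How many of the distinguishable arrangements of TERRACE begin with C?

180

Fix C in the first position and arrange the remaining 6 letters.
Those 6 letters have E appearing twice and R appearing twice, giving (6)!/(2!·2!) = 180.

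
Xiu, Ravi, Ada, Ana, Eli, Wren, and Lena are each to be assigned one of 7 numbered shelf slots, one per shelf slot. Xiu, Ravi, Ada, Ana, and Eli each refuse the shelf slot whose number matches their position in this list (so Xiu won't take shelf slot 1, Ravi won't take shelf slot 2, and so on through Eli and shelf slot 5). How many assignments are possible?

Let Aᵢ (for 1 ≤ i ≤ 5) be the placements that put person i in their forbidden shelf slot. Any j of these fix j positions, leaving (7−j)! ways to fill the rest, and there are C(5,j) ways to pick which j.
By inclusion–exclusion, the number of valid placements is Σ_{j=0}^{5} (−1)^j C(5,j)·(7−j)!.
Computing: 5040 − 3600 + 1200 − 240 + 30 − 2 = 2428.

2428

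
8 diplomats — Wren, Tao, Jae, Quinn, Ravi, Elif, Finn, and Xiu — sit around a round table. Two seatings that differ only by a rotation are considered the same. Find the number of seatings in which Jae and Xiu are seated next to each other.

1440

Treat {Jae, Xiu} as one unit (2 internal orders) and seat the resulting 7 units around the table: (6)! circular arrangements.
So 2 × (6)! = 2 × 720 = 1440.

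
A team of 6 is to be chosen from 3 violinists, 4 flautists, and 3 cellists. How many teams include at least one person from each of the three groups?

With no constraint there are C(10,6) = 210 possible selections.
Selections missing a whole group: no violinists → C(7,6) = 7; no flautists → C(6,6) = 1; no cellists → C(7,6) = 7.
Add back selections omitting two groups (i.e. drawn from a single group): C(3,6) + C(4,6) + C(3,6) = 0.
By inclusion–exclusion: 210 − 15 + 0 = 195.

195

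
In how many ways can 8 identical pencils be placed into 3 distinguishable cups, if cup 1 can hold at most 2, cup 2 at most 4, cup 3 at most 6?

Ignoring the caps, the number of non-negative solutions to x_1+…+x_3 = 8 is C(10,2) = 45.
Subtract solutions that violate a single cap (substitute x_i' = x_i − (cap_i+1)): x_1 ≥ 3 gives C(7,2) = 21; x_2 ≥ 5 gives C(5,2) = 10; x_3 ≥ 7 gives C(3,2) = 3. Together 34.
Add back pairs where two caps are both exceeded: 1 + 0 + 0 = 1.
By inclusion–exclusion the count is 45 − 34 + 1 = 12.

12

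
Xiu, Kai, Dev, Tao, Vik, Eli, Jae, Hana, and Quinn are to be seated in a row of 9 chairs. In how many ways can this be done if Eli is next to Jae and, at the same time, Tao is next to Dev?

Treat {Eli,Jae} as one block (2 orders) and {Tao,Dev} as another (2 orders).
That leaves 7 units to arrange: 2 × 2 × 7! = 4 × 5040 = 20160.

20160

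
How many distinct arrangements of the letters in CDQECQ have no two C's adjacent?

120

There are 6!/(2!·2!) = 180 arrangements of CDQECQ in total.
If the two C's are adjacent, glue them into one block, leaving 5 items to arrange: (5)!/(2!) = 60 ways.
Subtracting, 180 − 60 = 120 arrangements keep the C's apart.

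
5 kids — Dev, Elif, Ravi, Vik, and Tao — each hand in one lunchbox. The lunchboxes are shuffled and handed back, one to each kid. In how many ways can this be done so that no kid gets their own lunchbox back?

Let Aᵢ be the assignments in which kid i gets their own lunchbox. We want the size of the complement of A₁∪…∪A_5.
By inclusion–exclusion this is Σ_{j=0}^{5} (−1)^j C(5,j)·(5−j)!.
Computing: 120 − 120 + 60 − 20 + 5 − 1 = 44.

44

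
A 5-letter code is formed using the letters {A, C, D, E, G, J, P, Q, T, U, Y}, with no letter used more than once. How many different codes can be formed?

55440

With no repetition, fill the 5 letters in order: 11 choices, then 10, down to 7.
That product is 11 × 10 × 9 × 8 × 7 = 55440.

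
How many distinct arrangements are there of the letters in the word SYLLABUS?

10080

SYLLABUS has 8 letters with L appearing twice and S appearing twice.
So there are 8! / (2!·2!) = 10080 distinguishable arrangements.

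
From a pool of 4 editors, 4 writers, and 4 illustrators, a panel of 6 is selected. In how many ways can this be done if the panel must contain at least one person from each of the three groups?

With no constraint there are C(12,6) = 924 possible selections.
Subtract selections that omit an entire group: no editors → C(8,6) = 28; no writers → C(8,6) = 28; no illustrators → C(8,6) = 28.
Add back selections omitting two groups (i.e. drawn from a single group): C(4,6) + C(4,6) + C(4,6) = 0.
By inclusion–exclusion: 924 − 84 + 0 = 840.

840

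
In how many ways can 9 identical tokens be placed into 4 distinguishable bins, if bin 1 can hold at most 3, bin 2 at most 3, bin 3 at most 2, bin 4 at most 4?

19

By stars and bars, unrestricted non-negative solutions to x_1+…+x_4 = 9 number C(9+3,3) = 220.
Subtract solutions that violate a single cap (substitute x_i' = x_i − (cap_i+1)): x_1 ≥ 4 gives C(8,3) = 56; x_2 ≥ 4 gives C(8,3) = 56; x_3 ≥ 3 gives C(9,3) = 84; x_4 ≥ 5 gives C(7,3) = 35. Together 231.
Add back pairs where two caps are both exceeded: 4 + 10 + 1 + 10 + 1 + 4 = 30.
By inclusion–exclusion the count is 220 − 231 + 30 = 19.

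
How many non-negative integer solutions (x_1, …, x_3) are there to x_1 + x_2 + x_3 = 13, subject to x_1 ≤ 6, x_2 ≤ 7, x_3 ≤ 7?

Ignoring the caps, the number of non-negative solutions to x_1+…+x_3 = 13 is C(15,2) = 105.
Subtract solutions that violate a single cap (substitute x_i' = x_i − (cap_i+1)): x_1 ≥ 7 gives C(8,2) = 28; x_2 ≥ 8 gives C(7,2) = 21; x_3 ≥ 8 gives C(7,2) = 21. Together 70.
No two caps can be exceeded simultaneously, so the pair terms are all 0.
By inclusion–exclusion the count is 105 − 70 + 0 = 35.

35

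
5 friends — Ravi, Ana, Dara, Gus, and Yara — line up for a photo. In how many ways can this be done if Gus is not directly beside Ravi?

72

Of the 5! = 120 arrangements, those with Gus and Ravi adjacent number 2 × 4! = 48 (treat the pair as a block with 2 internal orders).
Complementary counting: 120 − 48 = 72.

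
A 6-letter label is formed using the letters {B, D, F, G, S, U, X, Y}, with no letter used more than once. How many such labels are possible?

With no repetition, fill the 6 letters in order: 8 choices, then 7, down to 3.
8 × 7 × 6 × 5 × 4 × 3 = 20160.

20160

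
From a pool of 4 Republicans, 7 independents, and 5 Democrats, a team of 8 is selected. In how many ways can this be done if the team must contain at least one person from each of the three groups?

Unrestricted: C(16,8) = 12870 ways to pick any 8 of the 16.
Subtract selections that omit an entire group: no Republicans → C(12,8) = 495; no independents → C(9,8) = 9; no Democrats → C(11,8) = 165.
Add back selections omitting two groups (i.e. drawn from a single group): C(4,8) + C(7,8) + C(5,8) = 0.
By inclusion–exclusion: 12870 − 669 + 0 = 12201.

12201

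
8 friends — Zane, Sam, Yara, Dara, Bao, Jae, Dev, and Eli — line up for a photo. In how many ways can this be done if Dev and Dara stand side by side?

Place the 6 others and the Dev-Dara pair as 7 objects in a line; the pair has 2 internal arrangements.
So the count is 2·(7)! = 10080.

10080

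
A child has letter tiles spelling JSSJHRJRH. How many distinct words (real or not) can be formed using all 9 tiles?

JSSJHRJRH has 9 letters with H appearing twice, J appearing 3 times, R appearing twice, and S appearing twice.
Dividing 9! = 362880 by 3!·2!·2!·2! = 48 for the repeated letters gives 7560.

7560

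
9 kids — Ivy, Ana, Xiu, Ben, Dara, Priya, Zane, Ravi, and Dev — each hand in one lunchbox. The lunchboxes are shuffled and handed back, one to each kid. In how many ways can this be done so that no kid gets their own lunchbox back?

133496

This is the derangement count D_9: permutations of 9 items with no fixed point.
By inclusion–exclusion this is Σ_{j=0}^{9} (−1)^j C(9,j)·(9−j)!.
Computing: 362880 − 362880 + 181440 − 60480 + 15120 − 3024 + 504 − 72 + 9 − 1 = 133496.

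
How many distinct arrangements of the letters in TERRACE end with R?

Fix R in the last position and arrange the remaining 6 letters.
Those 6 letters have E appearing twice, giving (6)!/(2!) = 360.

360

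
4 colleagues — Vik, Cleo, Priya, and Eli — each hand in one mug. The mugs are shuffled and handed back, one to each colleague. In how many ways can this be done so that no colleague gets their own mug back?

9

Count assignments avoiding every fixed point. For any j of the 4 colleagues fixed to their own mug, the other 4−j can be arranged in (4−j)! ways.
By inclusion–exclusion this is Σ_{j=0}^{4} (−1)^j C(4,j)·(4−j)!.
Computing: 24 − 24 + 12 − 4 + 1 = 9.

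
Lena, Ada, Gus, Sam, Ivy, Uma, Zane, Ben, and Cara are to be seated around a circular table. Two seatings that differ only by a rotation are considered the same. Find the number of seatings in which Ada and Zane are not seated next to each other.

30240

All circular seatings of 9 people number (8)! = 40320.
Those with Ada next to Zane: fuse the pair into one unit and seat 8 units around a circle — 2·(7)! = 10080.
Subtracting, 40320 − 10080 = 30240.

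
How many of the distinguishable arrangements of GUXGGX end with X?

With the last slot taken by X, it remains to arrange the other 5 letters (GUGGX).
Those 5 letters have G appearing 3 times, giving (5)!/(3!) = 20.

20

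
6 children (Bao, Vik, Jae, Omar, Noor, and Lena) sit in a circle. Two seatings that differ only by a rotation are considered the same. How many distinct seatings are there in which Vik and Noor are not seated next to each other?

Without the restriction there are (5)! = 120 seatings.
Those with Vik next to Noor: fuse the pair into one unit and seat 5 units around a circle — 2·(4)! = 48.
Subtracting, 120 − 48 = 72.

72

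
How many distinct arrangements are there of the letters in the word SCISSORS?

1680

Letter multiplicities in SCISSORS: C×1, I×1, O×1, R×1, S×4.
Dividing 8! = 40320 by 4! = 24 for the repeated letters gives 1680.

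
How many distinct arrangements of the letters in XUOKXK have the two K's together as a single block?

Treat the 2 copies of K as a single block. The multiset to arrange is then {KK, O, U, X, X}, 5 items in all.
That gives (5)!/(2!) = 60 arrangements.

60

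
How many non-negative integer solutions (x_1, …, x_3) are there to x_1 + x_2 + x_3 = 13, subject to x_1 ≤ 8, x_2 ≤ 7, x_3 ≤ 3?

18

Without the upper bounds there are C(15,2) = 105 ways to split 13 among 3 variables.
Subtract solutions that violate a single cap (substitute x_i' = x_i − (cap_i+1)): x_1 ≥ 9 gives C(6,2) = 15; x_2 ≥ 8 gives C(7,2) = 21; x_3 ≥ 4 gives C(11,2) = 55. Together 91.
Add back pairs where two caps are both exceeded: 0 + 1 + 3 = 4.
By inclusion–exclusion the count is 105 − 91 + 4 = 18.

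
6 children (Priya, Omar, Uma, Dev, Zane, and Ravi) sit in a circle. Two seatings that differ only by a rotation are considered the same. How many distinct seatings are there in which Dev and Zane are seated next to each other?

48

Treat {Dev, Zane} as one unit (2 internal orders) and seat the resulting 5 units around the table: (4)! circular arrangements.
So 2 × (4)! = 2 × 24 = 48.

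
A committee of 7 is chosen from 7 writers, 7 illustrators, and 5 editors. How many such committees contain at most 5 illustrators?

Split by how many illustrators are chosen (0 through 5).
Sum: C(7,0)·C(12,7) + C(7,1)·C(12,6) + C(7,2)·C(12,5) + C(7,3)·C(12,4) + C(7,4)·C(12,3) + C(7,5)·C(12,2) = 792 + 6468 + 16632 + 17325 + 7700 + 1386 = 50303.

50303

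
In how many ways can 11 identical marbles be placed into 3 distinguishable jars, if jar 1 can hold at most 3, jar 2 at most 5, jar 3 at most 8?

Ignoring the caps, the number of non-negative solutions to x_1+…+x_3 = 11 is C(13,2) = 78.
Subtract solutions that violate a single cap (substitute x_i' = x_i − (cap_i+1)): x_1 ≥ 4 gives C(9,2) = 36; x_2 ≥ 6 gives C(7,2) = 21; x_3 ≥ 9 gives C(4,2) = 6. Together 63.
Add back pairs where two caps are both exceeded: 3 + 0 + 0 = 3.
By inclusion–exclusion the count is 78 − 63 + 3 = 18.

18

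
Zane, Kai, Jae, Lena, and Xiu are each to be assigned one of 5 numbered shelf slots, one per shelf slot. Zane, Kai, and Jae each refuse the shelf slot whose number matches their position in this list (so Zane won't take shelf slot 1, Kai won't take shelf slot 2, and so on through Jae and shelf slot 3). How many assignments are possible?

64

Let Aᵢ (for i ∈ {1, 2, 3}) be the placements that put person i in their forbidden shelf slot. Any j of these fix j positions, leaving (5−j)! ways to fill the rest, and there are C(3,j) ways to pick which j.
By inclusion–exclusion, the number of valid placements is Σ_{j=0}^{3} (−1)^j C(3,j)·(5−j)!.
Computing: 120 − 72 + 18 − 2 = 64.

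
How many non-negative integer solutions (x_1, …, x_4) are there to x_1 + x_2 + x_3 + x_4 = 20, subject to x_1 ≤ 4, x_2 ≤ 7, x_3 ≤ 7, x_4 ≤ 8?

80

Without the upper bounds there are C(23,3) = 1771 ways to split 20 among 4 variables.
Subtract solutions that violate a single cap (substitute x_i' = x_i − (cap_i+1)): x_1 ≥ 5 gives C(18,3) = 816; x_2 ≥ 8 gives C(15,3) = 455; x_3 ≥ 8 gives C(15,3) = 455; x_4 ≥ 9 gives C(14,3) = 364. Together 2090.
Add back pairs where two caps are both exceeded: 120 + 120 + 84 + 35 + 20 + 20 = 399.
By inclusion–exclusion the count is 1771 − 2090 + 399 = 80.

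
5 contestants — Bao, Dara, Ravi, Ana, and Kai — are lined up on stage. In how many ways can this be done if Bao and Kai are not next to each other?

There are 5! = 120 arrangements in all. If Bao and Kai are adjacent, merging them into one block gives 2·(4)! = 48 arrangements.
Complementary counting: 120 − 48 = 72.

72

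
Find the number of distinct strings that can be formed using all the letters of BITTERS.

2520

Letter multiplicities in BITTERS: B×1, E×1, I×1, R×1, S×1, T×2.
Dividing 7! = 5040 by 2! = 2 for the repeated letters gives 2520.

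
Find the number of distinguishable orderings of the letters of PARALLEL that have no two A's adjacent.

2520

There are 8!/(3!·2!) = 3360 arrangements of PARALLEL in total.
If the two A's are adjacent, glue them into one block, leaving 7 items to arrange: (7)!/(3!) = 840 ways.
Hence 3360 − 840 = 2520.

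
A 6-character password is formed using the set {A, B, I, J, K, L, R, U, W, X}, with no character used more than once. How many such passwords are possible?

151200

This is a permutation of 6 out of 10: P(10,6) = 10!/4!.
10 × 9 × 8 × 7 × 6 × 5 = 151200.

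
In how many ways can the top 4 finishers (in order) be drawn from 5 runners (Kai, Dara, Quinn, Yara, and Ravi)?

120

There are 5 choices for 1st place, 4 for 2nd, and so on down to 2 for position 4.
That gives 5 × 4 × 3 × 2 = 120.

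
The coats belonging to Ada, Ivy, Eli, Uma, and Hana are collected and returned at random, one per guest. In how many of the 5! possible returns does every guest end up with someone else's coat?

Count assignments avoiding every fixed point. For any j of the 5 guests fixed to their own coat, the other 5−j can be arranged in (5−j)! ways.
By inclusion–exclusion this is Σ_{j=0}^{5} (−1)^j C(5,j)·(5−j)!.
Computing: 120 − 120 + 60 − 20 + 5 − 1 = 44.

44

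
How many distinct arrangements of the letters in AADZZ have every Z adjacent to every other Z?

12

Treat the 2 copies of Z as a single block. The multiset to arrange is then {ZZ, A, A, D}, 4 items in all.
That gives (4)!/(2!) = 12 arrangements.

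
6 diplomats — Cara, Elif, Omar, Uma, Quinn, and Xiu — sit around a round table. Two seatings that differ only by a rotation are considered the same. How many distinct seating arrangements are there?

Seat Cara anywhere (absorbing the rotational symmetry), then permute the other 5: (5)! = 120.

120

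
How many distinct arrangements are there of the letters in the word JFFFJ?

10

JFFFJ has 5 letters with F appearing 3 times and J appearing twice.
The number of distinct arrangements is 5!/(3!·2!) = 120/12 = 10.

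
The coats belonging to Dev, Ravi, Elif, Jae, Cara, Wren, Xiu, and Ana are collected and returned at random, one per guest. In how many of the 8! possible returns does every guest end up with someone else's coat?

This is the derangement count D_8: permutations of 8 items with no fixed point.
By inclusion–exclusion this is Σ_{j=0}^{8} (−1)^j C(8,j)·(8−j)!.
Computing: 40320 − 40320 + 20160 − 6720 + 1680 − 336 + 56 − 8 + 1 = 14833.

14833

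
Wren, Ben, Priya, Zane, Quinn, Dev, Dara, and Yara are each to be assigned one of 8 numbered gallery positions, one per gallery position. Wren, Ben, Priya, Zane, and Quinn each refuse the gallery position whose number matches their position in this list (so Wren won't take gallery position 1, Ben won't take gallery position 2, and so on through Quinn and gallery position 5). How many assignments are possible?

21234

Let Aᵢ (for 1 ≤ i ≤ 5) be the placements that put person i in their forbidden gallery position. Any j of these fix j positions, leaving (8−j)! ways to fill the rest, and there are C(5,j) ways to pick which j.
By inclusion–exclusion, the number of valid placements is Σ_{j=0}^{5} (−1)^j C(5,j)·(8−j)!.
Computing: 40320 − 25200 + 7200 − 1200 + 120 − 6 = 21234.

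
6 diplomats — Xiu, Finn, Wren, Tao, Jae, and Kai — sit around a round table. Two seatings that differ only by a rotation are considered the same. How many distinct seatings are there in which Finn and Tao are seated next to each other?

Treat {Finn, Tao} as one unit (2 internal orders) and seat the resulting 5 units around the table: (4)! circular arrangements.
So 2 × (4)! = 2 × 24 = 48.

48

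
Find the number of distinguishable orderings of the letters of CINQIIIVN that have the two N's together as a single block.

Treat the 2 copies of N as a single block. The multiset to arrange is then {NN, C, I, I, I, I, Q, V}, 8 items in all.
That gives (8)!/(4!) = 1680 arrangements.

1680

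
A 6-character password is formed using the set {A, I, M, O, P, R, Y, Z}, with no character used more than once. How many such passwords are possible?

With no repetition, fill the 6 characters in order: 8 choices, then 7, down to 3.
8 × 7 × 6 × 5 × 4 × 3 = 20160.

20160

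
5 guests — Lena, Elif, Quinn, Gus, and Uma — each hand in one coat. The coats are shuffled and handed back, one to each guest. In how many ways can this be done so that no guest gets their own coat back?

Let Aᵢ be the assignments in which guest i gets their own coat. We want the size of the complement of A₁∪…∪A_5.
By inclusion–exclusion this is Σ_{j=0}^{5} (−1)^j C(5,j)·(5−j)!.
Computing: 120 − 120 + 60 − 20 + 5 − 1 = 44.

44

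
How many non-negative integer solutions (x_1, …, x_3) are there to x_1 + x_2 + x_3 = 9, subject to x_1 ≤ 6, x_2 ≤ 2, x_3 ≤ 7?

18

Without the upper bounds there are C(11,2) = 55 ways to split 9 among 3 variables.
Subtract solutions that violate a single cap (substitute x_i' = x_i − (cap_i+1)): x_1 ≥ 7 gives C(4,2) = 6; x_2 ≥ 3 gives C(8,2) = 28; x_3 ≥ 8 gives C(3,2) = 3. Together 37.
No two caps can be exceeded simultaneously, so the pair terms are all 0.
By inclusion–exclusion the count is 55 − 37 + 0 = 18.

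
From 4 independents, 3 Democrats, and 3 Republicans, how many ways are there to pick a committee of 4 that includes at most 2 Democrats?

203

Split by how many Democrats are chosen (0 through 2).
Sum: C(3,0)·C(7,4) + C(3,1)·C(7,3) + C(3,2)·C(7,2) = 35 + 105 + 63 = 203.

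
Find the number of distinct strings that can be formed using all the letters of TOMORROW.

The 8 letters of TOMORROW have repeats: O appearing 3 times and R appearing twice.
The number of distinct arrangements is 8!/(3!·2!) = 40320/12 = 3360.

3360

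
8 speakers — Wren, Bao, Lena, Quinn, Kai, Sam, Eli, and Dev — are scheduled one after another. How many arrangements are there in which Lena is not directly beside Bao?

30240

There are 8! = 40320 arrangements in all. If Lena and Bao are adjacent, merging them into one block gives 2·(7)! = 10080 arrangements.
Complementary counting: 40320 − 10080 = 30240.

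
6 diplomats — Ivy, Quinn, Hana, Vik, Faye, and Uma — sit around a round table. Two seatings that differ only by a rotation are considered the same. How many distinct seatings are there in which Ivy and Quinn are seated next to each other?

48

Treat {Ivy, Quinn} as one unit (2 internal orders) and seat the resulting 5 units around the table: (4)! circular arrangements.
So 2 × (4)! = 2 × 24 = 48.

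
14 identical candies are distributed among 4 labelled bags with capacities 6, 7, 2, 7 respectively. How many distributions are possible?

Without the upper bounds there are C(17,3) = 680 ways to split 14 among 4 bags.
Subtract solutions that violate a single cap (substitute x_i' = x_i − (cap_i+1)): x_1 ≥ 7 gives C(10,3) = 120; x_2 ≥ 8 gives C(9,3) = 84; x_3 ≥ 3 gives C(14,3) = 364; x_4 ≥ 8 gives C(9,3) = 84. Together 652.
Add back pairs where two caps are both exceeded: 0 + 35 + 0 + 20 + 0 + 20 = 75.
By inclusion–exclusion the count is 680 − 652 + 75 = 103.

103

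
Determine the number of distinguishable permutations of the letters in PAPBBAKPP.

PAPBBAKPP has 9 letters with A appearing twice, B appearing twice, and P appearing 4 times.
The number of distinct arrangements is 9!/(4!·2!·2!) = 362880/96 = 3780.

3780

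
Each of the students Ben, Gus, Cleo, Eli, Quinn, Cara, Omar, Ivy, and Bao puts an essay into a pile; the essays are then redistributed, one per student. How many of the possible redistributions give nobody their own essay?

133496

This is the derangement count D_9: permutations of 9 items with no fixed point.
By inclusion–exclusion this is Σ_{j=0}^{9} (−1)^j C(9,j)·(9−j)!.
Computing: 362880 − 362880 + 181440 − 60480 + 15120 − 3024 + 504 − 72 + 9 − 1 = 133496.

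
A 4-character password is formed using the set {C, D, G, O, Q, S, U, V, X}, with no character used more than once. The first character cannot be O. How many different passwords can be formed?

The first character has 9−1 = 8 choices (anything except O).
The remaining 3 characters are filled from the other 8 symbols without repetition: 8 × 7 × 6 = 336.
Total: 8 × 336 = 2688.

2688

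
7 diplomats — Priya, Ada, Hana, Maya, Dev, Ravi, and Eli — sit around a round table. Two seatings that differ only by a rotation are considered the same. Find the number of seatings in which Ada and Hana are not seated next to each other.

Without the restriction there are (6)! = 720 seatings.
Those with Ada next to Hana: fuse the pair into one unit and seat 6 units around a circle — 2·(5)! = 240.
Subtracting, 720 − 240 = 480.

480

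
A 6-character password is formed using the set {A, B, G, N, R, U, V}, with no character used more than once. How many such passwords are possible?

5040

Choose and order 6 of the 7 symbols: the first character has 7 options, the next 6, and so on down to 2.
That product is 7 × 6 × 5 × 4 × 3 × 2 = 5040.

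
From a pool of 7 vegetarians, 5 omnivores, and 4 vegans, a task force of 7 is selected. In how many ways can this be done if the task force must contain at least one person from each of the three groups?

With no constraint there are C(16,7) = 11440 possible selections.
Subtract selections that omit an entire group: no vegetarians → C(9,7) = 36; no omnivores → C(11,7) = 330; no vegans → C(12,7) = 792.
Add back selections omitting two groups (i.e. drawn from a single group): C(7,7) + C(5,7) + C(4,7) = 1.
By inclusion–exclusion: 11440 − 1158 + 1 = 10283.

10283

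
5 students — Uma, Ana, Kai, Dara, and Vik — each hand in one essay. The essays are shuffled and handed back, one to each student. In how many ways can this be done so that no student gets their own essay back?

This is the derangement count D_5: permutations of 5 items with no fixed point.
By inclusion–exclusion this is Σ_{j=0}^{5} (−1)^j C(5,j)·(5−j)!.
Computing: 120 − 120 + 60 − 20 + 5 − 1 = 44.

44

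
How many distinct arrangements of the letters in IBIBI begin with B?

4

Fix B in the first position and arrange the remaining 4 letters.
Those 4 letters have I appearing 3 times, giving (4)!/(3!) = 4.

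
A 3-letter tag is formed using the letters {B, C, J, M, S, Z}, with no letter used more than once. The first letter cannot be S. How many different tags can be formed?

100

The first letter has 6−1 = 5 choices (anything except S).
The remaining 2 letters are filled from the other 5 symbols without repetition: 5 × 4 = 20.
Total: 5 × 20 = 100.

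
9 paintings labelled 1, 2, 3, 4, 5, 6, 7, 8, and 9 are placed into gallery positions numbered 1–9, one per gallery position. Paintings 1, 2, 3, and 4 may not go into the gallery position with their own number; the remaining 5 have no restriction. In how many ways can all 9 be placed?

Let Aᵢ (for 1 ≤ i ≤ 4) be the placements that put painting i in its forbidden gallery position. Any j of these fix j positions, leaving (9−j)! ways to fill the rest, and there are C(4,j) ways to pick which j.
By inclusion–exclusion, the number of valid placements is Σ_{j=0}^{4} (−1)^j C(4,j)·(9−j)!.
Computing: 362880 − 161280 + 30240 − 2880 + 120 = 229080.

229080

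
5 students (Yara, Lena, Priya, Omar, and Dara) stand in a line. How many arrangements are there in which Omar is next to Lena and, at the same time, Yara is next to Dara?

24

Treat {Omar,Lena} as one block (2 orders) and {Yara,Dara} as another (2 orders).
That leaves 3 units to arrange: 2 × 2 × 3! = 4 × 6 = 24.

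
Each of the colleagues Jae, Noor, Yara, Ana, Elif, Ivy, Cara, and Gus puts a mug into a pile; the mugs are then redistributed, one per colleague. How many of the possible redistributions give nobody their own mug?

14833

Let Aᵢ be the assignments in which colleague i gets their own mug. We want the size of the complement of A₁∪…∪A_8.
By inclusion–exclusion this is Σ_{j=0}^{8} (−1)^j C(8,j)·(8−j)!.
Computing: 40320 − 40320 + 20160 − 6720 + 1680 − 336 + 56 − 8 + 1 = 14833.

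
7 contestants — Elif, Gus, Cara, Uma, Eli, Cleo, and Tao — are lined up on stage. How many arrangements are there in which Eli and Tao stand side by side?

Treat {Eli, Tao} as a single unit. There are 6 units to order, and the pair itself can be ordered 2 ways.
That gives 2 × 6! = 2 × 720 = 1440.

1440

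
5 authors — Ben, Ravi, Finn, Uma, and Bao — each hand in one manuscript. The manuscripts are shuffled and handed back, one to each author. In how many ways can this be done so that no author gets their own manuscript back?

This is the derangement count D_5: permutations of 5 items with no fixed point.
By inclusion–exclusion this is Σ_{j=0}^{5} (−1)^j C(5,j)·(5−j)!.
Computing: 120 − 120 + 60 − 20 + 5 − 1 = 44.

44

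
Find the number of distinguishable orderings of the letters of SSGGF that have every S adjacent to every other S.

Treat the 2 copies of S as a single block. The multiset to arrange is then {SS, F, G, G}, 4 items in all.
That gives (4)!/(2!) = 12 arrangements.

12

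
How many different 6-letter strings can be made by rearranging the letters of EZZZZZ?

6

The 6 letters of EZZZZZ have repeats: Z appearing 5 times.
So there are 6! / (5!) = 6 distinguishable arrangements.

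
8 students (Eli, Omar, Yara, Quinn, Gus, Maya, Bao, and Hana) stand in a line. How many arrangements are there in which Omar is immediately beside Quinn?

Glue Omar and Quinn into one block (2 internal orders), leaving 7 units to arrange in a row.
That gives 2 × 7! = 2 × 5040 = 10080.

10080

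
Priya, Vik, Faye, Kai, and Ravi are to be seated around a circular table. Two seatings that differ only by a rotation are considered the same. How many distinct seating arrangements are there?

Fix one person's seat to break rotational symmetry; the remaining 4 people can be arranged in (4)! = 24 ways.

24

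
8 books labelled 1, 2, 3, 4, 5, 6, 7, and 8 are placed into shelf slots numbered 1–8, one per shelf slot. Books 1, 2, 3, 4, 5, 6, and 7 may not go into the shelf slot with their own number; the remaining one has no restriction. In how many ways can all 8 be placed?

16687

Let Aᵢ (for 1 ≤ i ≤ 7) be the placements that put book i in its forbidden shelf slot. Any j of these fix j positions, leaving (8−j)! ways to fill the rest, and there are C(7,j) ways to pick which j.
By inclusion–exclusion, the number of valid placements is Σ_{j=0}^{7} (−1)^j C(7,j)·(8−j)!.
Computing: 40320 − 35280 + 15120 − 4200 + 840 − 126 + 14 − 1 = 16687.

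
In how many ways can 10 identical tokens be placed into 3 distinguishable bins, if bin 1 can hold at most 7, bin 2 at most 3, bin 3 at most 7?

By stars and bars, unrestricted non-negative solutions to x_1+…+x_3 = 10 number C(10+2,2) = 66.
Subtract solutions that violate a single cap (substitute x_i' = x_i − (cap_i+1)): x_1 ≥ 8 gives C(4,2) = 6; x_2 ≥ 4 gives C(8,2) = 28; x_3 ≥ 8 gives C(4,2) = 6. Together 40.
No two caps can be exceeded simultaneously, so the pair terms are all 0.
By inclusion–exclusion the count is 66 − 40 + 0 = 26.

26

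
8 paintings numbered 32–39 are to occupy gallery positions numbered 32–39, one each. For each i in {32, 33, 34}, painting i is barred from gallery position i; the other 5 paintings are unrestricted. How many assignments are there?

Let Aᵢ (for i ∈ {32, 33, 34}) be the placements that put painting i in its forbidden gallery position. Any j of these fix j positions, leaving (8−j)! ways to fill the rest, and there are C(3,j) ways to pick which j.
By inclusion–exclusion, the number of valid placements is Σ_{j=0}^{3} (−1)^j C(3,j)·(8−j)!.
Computing: 40320 − 15120 + 2160 − 120 = 27240.

27240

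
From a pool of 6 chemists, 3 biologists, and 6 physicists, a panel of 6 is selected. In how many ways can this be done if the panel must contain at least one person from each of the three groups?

3915

Unrestricted: C(15,6) = 5005 ways to pick any 6 of the 15.
Selections missing a whole group: no chemists → C(9,6) = 84; no biologists → C(12,6) = 924; no physicists → C(9,6) = 84.
Add back selections omitting two groups (i.e. drawn from a single group): C(6,6) + C(3,6) + C(6,6) = 2.
By inclusion–exclusion: 5005 − 1092 + 2 = 3915.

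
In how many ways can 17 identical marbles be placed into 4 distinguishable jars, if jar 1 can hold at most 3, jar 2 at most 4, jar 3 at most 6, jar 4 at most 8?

Without the upper bounds there are C(20,3) = 1140 ways to split 17 among 4 jars.
Subtract solutions that violate a single cap (substitute x_i' = x_i − (cap_i+1)): x_1 ≥ 4 gives C(16,3) = 560; x_2 ≥ 5 gives C(15,3) = 455; x_3 ≥ 7 gives C(13,3) = 286; x_4 ≥ 9 gives C(11,3) = 165. Together 1466.
Add back pairs where two caps are both exceeded: 165 + 84 + 35 + 56 + 20 + 4 = 364.
Subtract triples: 4 + 0 + 0 + 0 = 4.
By inclusion–exclusion the count is 1140 − 1466 + 364 − 4 = 34.

34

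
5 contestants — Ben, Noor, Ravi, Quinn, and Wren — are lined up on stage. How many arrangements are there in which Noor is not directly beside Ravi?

72

There are 5! = 120 arrangements in all. If Noor and Ravi are adjacent, merging them into one block gives 2·(4)! = 48 arrangements.
So 120 − 48 = 72 arrangements keep them apart.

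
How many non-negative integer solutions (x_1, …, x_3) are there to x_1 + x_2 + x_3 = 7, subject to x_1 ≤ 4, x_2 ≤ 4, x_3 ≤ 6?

23

By stars and bars, unrestricted non-negative solutions to x_1+…+x_3 = 7 number C(7+2,2) = 36.
Subtract solutions that violate a single cap (substitute x_i' = x_i − (cap_i+1)): x_1 ≥ 5 gives C(4,2) = 6; x_2 ≥ 5 gives C(4,2) = 6; x_3 ≥ 7 gives C(2,2) = 1. Together 13.
No two caps can be exceeded simultaneously, so the pair terms are all 0.
By inclusion–exclusion the count is 36 − 13 + 0 = 23.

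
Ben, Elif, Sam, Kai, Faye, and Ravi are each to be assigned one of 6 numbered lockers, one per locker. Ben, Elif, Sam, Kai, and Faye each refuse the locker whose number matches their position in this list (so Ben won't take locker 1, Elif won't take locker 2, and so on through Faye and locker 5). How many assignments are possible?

Let Aᵢ (for 1 ≤ i ≤ 5) be the placements that put person i in their forbidden locker. Any j of these fix j positions, leaving (6−j)! ways to fill the rest, and there are C(5,j) ways to pick which j.
By inclusion–exclusion, the number of valid placements is Σ_{j=0}^{5} (−1)^j C(5,j)·(6−j)!.
Computing: 720 − 600 + 240 − 60 + 10 − 1 = 309.

309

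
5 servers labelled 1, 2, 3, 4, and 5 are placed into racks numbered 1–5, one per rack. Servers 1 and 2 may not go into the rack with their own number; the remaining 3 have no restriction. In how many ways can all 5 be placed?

Let Aᵢ (for i ∈ {1, 2}) be the placements that put server i in its forbidden rack. Any j of these fix j positions, leaving (5−j)! ways to fill the rest, and there are C(2,j) ways to pick which j.
By inclusion–exclusion, the number of valid placements is Σ_{j=0}^{2} (−1)^j C(2,j)·(5−j)!.
Computing: 120 − 48 + 6 = 78.

78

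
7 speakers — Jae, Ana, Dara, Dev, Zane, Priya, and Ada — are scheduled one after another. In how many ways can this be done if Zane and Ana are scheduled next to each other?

1440

Treat {Zane, Ana} as a single unit. There are 6 units to order, and the pair itself can be ordered 2 ways.
That gives 2 × 6! = 2 × 720 = 1440.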